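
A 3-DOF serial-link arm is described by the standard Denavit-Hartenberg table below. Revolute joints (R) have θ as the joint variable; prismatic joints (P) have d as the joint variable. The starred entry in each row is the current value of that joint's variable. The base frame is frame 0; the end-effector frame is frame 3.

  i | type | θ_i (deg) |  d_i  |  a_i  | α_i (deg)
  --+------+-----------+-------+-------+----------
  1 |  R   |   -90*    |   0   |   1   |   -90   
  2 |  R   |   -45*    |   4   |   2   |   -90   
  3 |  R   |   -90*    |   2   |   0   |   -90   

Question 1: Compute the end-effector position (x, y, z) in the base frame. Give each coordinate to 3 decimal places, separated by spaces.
after link 1: o_1 = (0.0000, -1.0000, 0.0000)
after link 2: o_2 = (4.0000, -2.4142, 1.4142)
after link 3: o_3 = (4.0000, -3.8284, 0.0000)

4.000 -3.828 0.000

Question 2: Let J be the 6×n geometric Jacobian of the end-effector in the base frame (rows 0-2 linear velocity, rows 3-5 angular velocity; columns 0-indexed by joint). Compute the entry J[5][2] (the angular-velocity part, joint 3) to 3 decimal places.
axis z_2 = (0.0000,-0.7071,-0.7071); lever o_n−o_2 = (0.0000,-1.4142,-1.4142)
cross product → J_v[:, 2] = (0.0000,0.0000,-0.0000)
J_ω[:, 2] = z_2
entry J[5][2] = -0.7071

-0.707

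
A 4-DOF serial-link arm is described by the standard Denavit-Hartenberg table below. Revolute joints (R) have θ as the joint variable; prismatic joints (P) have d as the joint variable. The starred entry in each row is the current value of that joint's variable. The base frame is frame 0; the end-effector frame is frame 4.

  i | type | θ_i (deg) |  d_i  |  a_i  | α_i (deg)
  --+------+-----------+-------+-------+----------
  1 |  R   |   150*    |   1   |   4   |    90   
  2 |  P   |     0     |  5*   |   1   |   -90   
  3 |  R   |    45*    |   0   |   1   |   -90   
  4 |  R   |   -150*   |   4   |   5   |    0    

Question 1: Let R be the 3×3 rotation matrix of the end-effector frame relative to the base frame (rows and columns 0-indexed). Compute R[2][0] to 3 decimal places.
0.500

End-effector x-axis (col 0 of R) = (0.8365,0.2241,0.5000)
R[2][0] = 0.5000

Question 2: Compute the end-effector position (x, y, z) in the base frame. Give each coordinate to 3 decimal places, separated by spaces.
2.422 3.828 3.500

after link 1: o_1 = (-3.4641, 2.0000, 1.0000)
after link 2: o_2 = (-1.8301, 6.8301, 1.0000)
after link 3: o_3 = (-2.7961, 6.5713, 1.0000)
after link 4: o_4 = (2.4218, 3.8283, 3.5000)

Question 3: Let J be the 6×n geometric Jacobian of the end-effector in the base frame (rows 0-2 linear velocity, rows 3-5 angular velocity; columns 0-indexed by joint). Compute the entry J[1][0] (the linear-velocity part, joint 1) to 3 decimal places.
2.422

axis z_0 = ẑ; lever o_n−o_0 = (2.4218,3.8283,3.5000)
cross product → J_v[:, 0] = (-3.8283,2.4218,0.0000)
J_ω[:, 0] = z_0
entry J[1][0] = 2.4218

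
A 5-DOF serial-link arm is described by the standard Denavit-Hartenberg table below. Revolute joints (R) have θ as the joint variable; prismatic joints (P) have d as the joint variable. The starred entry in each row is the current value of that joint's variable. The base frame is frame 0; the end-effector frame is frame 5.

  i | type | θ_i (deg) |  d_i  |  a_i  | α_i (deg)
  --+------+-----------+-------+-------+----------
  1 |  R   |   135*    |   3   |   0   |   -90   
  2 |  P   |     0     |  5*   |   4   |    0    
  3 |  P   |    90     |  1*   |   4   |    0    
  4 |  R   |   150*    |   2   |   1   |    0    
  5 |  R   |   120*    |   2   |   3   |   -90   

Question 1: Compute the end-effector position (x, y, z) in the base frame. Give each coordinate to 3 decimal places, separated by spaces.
-11.667 -2.475 -0.134

after link 1: o_1 = (0.0000, 0.0000, 3.0000)
after link 2: o_2 = (-6.3640, -0.7071, 3.0000)
after link 3: o_3 = (-7.0711, -1.4142, -1.0000)
after link 4: o_4 = (-8.1317, -3.1820, -0.1340)
after link 5: o_5 = (-11.6673, -2.4749, -0.1340)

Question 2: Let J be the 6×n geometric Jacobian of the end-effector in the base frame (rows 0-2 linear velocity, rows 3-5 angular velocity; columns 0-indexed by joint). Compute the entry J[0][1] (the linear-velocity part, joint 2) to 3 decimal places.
prismatic axis z_1 = (-0.7071,-0.7071,0.0000)
J_v[:, 1] = z_1; J_ω[:, 1] = (0,0,0)
entry J[0][1] = -0.7071

-0.707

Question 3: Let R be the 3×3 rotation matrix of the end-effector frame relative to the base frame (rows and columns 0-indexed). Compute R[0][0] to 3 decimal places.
-0.707

End-effector x-axis (col 0 of R) = (-0.7071,0.7071,0.0000)
R[0][0] = -0.7071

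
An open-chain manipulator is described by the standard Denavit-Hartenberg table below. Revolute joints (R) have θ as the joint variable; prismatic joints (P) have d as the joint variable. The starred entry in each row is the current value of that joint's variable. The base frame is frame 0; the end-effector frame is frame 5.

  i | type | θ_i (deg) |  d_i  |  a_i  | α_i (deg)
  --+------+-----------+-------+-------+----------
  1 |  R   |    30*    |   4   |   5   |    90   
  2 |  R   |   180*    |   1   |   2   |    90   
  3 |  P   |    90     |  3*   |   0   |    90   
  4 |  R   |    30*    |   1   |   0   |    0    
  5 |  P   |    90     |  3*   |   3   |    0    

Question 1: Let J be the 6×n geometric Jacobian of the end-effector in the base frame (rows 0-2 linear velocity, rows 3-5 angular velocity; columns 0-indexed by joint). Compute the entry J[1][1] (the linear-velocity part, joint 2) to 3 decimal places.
-2.799

axis z_1 = (0.5000,-0.8660,0.0000); lever o_n−o_1 = (-5.4462,-2.5670,5.5981)
cross product → J_v[:, 1] = (-4.8481,-2.7990,-6.0000)
J_ω[:, 1] = z_1
entry J[1][1] = -2.7990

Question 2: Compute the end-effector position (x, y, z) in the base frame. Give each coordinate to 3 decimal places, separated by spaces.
-1.116 -0.067 9.598

after link 1: o_1 = (4.3301, 2.5000, 4.0000)
after link 2: o_2 = (3.0981, 0.6340, 4.0000)
after link 3: o_3 = (3.0981, 0.6340, 7.0000)
after link 4: o_4 = (2.2321, 0.1340, 7.0000)
after link 5: o_5 = (-1.1160, -0.0670, 9.5981)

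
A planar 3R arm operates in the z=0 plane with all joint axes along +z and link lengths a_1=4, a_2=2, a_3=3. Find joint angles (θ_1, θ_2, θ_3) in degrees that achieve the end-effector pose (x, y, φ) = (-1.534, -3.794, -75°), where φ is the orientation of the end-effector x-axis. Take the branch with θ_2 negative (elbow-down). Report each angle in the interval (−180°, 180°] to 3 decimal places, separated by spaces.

-135.012 -150.016 -149.972

wrist centre = target − a_3·(cos φ, sin φ) = (-2.3105, -0.8962)
cos θ_2 = (6.1414−4²−2²)/(2·4·2) = -0.8662; θ_2 = -150.0155° (elbow-down)
β = atan2(-0.8962,-2.3105) = -158.7988°; ψ = atan2(-0.9995,2.2677) = -23.7866°
θ_1 = β − ψ = -135.0122°
θ_3 = φ − θ_1 − θ_2 = -149.9722° (wrapped to (-180°,180°])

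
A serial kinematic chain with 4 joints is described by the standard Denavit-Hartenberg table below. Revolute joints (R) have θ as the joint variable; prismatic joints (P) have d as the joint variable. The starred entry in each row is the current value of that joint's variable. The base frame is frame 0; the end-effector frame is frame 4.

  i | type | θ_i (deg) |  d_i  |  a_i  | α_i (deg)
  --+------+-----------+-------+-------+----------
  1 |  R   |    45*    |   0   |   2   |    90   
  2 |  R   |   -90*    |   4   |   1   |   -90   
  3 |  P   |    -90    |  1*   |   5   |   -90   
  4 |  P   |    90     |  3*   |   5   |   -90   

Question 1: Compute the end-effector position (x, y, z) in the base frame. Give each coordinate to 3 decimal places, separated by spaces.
4.950 -7.778 -4.000

after link 1: o_1 = (1.4142, 1.4142, 0.0000)
after link 2: o_2 = (4.2426, -1.4142, -1.0000)
after link 3: o_3 = (8.4853, -4.2426, -1.0000)
after link 4: o_4 = (4.9497, -7.7782, -4.0000)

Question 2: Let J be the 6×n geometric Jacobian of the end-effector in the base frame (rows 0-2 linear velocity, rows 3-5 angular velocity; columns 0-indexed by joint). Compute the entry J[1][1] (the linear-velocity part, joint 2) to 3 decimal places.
2.828

axis z_1 = (0.7071,-0.7071,0.0000); lever o_n−o_1 = (3.5355,-9.1924,-4.0000)
cross product → J_v[:, 1] = (2.8284,2.8284,-4.0000)
J_ω[:, 1] = z_1
entry J[1][1] = 2.8284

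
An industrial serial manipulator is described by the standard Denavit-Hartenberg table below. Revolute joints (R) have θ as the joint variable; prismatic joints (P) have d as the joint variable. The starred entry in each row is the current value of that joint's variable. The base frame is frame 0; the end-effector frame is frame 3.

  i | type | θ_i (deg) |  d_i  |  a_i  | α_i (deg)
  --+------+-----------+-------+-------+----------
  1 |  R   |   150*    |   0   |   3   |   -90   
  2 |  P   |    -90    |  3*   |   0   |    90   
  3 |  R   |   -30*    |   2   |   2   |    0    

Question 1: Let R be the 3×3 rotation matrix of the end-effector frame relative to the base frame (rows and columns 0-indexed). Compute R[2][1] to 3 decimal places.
End-effector y-axis (col 1 of R) = (-0.4330,-0.7500,0.5000)
R[2][1] = 0.5000

0.500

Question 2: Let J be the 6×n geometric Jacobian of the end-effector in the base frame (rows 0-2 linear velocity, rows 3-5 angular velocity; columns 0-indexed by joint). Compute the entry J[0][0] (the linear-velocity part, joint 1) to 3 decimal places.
axis z_0 = ẑ; lever o_n−o_0 = (-1.8660,-1.2321,1.7321)
cross product → J_v[:, 0] = (1.2321,-1.8660,0.0000)
J_ω[:, 0] = z_0
entry J[0][0] = 1.2321

1.232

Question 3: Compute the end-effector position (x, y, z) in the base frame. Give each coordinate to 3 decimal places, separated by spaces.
after link 1: o_1 = (-2.5981, 1.5000, 0.0000)
after link 2: o_2 = (-4.0981, -1.0981, 0.0000)
after link 3: o_3 = (-1.8660, -1.2321, 1.7321)

-1.866 -1.232 1.732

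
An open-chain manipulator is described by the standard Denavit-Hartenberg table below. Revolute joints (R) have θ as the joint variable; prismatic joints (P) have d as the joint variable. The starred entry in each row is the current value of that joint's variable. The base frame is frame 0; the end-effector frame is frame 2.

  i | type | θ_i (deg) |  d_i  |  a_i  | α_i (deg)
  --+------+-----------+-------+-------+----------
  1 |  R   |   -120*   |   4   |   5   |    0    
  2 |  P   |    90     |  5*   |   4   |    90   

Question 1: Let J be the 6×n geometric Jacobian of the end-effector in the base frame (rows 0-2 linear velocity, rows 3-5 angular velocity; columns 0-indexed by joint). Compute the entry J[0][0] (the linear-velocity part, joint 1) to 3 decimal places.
6.330

axis z_0 = ẑ; lever o_n−o_0 = (0.9641,-6.3301,9.0000)
cross product → J_v[:, 0] = (6.3301,0.9641,-0.0000)
J_ω[:, 0] = z_0
entry J[0][0] = 6.3301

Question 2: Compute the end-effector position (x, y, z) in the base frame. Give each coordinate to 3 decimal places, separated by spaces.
0.964 -6.330 9.000

after link 1: o_1 = (-2.5000, -4.3301, 4.0000)
after link 2: o_2 = (0.9641, -6.3301, 9.0000)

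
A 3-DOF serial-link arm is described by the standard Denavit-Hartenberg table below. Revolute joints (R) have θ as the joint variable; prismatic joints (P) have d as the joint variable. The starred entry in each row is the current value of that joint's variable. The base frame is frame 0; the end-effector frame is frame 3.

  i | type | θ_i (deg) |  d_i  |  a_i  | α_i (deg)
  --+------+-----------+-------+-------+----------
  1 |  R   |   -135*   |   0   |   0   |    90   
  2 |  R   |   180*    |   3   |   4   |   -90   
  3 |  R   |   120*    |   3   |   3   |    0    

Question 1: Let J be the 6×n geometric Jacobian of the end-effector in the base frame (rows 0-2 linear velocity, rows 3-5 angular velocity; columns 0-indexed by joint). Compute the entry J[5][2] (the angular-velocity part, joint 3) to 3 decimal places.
-1.000

axis z_2 = (-0.0000,0.0000,-1.0000); lever o_n−o_2 = (0.7765,-2.8978,-3.0000)
cross product → J_v[:, 2] = (-2.8978,-0.7765,-0.0000)
J_ω[:, 2] = z_2
entry J[5][2] = -1.0000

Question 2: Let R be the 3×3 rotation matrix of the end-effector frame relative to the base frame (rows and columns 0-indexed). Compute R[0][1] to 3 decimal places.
-0.966

End-effector y-axis (col 1 of R) = (-0.9659,-0.2588,-0.0000)
R[0][1] = -0.9659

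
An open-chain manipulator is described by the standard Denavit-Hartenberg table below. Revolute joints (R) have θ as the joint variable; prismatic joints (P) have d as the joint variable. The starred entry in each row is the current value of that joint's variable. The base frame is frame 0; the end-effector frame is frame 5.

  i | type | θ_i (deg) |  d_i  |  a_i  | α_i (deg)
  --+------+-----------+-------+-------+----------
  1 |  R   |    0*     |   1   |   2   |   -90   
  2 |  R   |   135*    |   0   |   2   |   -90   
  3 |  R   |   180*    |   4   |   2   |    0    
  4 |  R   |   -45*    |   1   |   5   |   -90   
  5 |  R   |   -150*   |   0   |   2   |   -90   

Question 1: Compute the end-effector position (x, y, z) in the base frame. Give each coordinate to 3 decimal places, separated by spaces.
-0.609 -2.311 6.877

after link 1: o_1 = (2.0000, 0.0000, 1.0000)
after link 2: o_2 = (0.5858, 0.0000, -0.4142)
after link 3: o_3 = (-0.8284, -0.0000, 3.8284)
after link 4: o_4 = (0.9645, -3.5355, 7.0355)
after link 5: o_5 = (-0.6087, -2.3108, 6.8766)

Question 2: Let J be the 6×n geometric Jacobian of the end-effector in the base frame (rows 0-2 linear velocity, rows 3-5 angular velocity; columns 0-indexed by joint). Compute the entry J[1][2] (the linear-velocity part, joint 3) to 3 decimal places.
axis z_2 = (-0.7071,0.0000,0.7071); lever o_n−o_2 = (-1.1945,-2.3108,7.2908)
cross product → J_v[:, 2] = (1.6340,4.3108,1.6340)
J_ω[:, 2] = z_2
entry J[1][2] = 4.3108

4.311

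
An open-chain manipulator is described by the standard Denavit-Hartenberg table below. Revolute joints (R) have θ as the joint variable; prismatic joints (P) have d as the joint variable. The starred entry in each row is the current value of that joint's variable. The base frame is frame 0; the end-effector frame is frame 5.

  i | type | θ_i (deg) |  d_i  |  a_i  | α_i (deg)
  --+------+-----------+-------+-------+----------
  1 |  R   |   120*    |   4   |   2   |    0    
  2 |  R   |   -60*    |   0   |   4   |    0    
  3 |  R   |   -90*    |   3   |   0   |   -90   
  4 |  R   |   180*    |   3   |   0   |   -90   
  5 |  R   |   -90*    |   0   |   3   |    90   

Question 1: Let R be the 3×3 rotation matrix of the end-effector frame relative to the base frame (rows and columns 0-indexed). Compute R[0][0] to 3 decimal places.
End-effector x-axis (col 0 of R) = (0.5000,0.8660,-0.0000)
R[0][0] = 0.5000

0.500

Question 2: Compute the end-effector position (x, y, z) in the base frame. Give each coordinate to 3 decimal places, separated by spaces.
after link 1: o_1 = (-1.0000, 1.7321, 4.0000)
after link 2: o_2 = (1.0000, 5.1962, 4.0000)
after link 3: o_3 = (1.0000, 5.1962, 7.0000)
after link 4: o_4 = (2.5000, 7.7942, 7.0000)
after link 5: o_5 = (4.0000, 10.3923, 7.0000)

4.000 10.392 7.000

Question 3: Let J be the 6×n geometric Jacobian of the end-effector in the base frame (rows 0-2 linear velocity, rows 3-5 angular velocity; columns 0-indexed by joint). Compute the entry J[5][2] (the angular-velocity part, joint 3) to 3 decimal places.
axis z_2 = (0.0000,0.0000,1.0000); lever o_n−o_2 = (3.0000,5.1962,3.0000)
cross product → J_v[:, 2] = (-5.1962,3.0000,0.0000)
J_ω[:, 2] = z_2
entry J[5][2] = 1.0000

1.000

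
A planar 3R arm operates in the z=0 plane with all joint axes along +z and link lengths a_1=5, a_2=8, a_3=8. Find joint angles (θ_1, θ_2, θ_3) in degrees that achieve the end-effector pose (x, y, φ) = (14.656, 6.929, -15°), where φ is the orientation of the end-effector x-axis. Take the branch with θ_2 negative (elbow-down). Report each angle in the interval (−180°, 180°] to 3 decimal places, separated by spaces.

89.998 -60.002 -44.996

wrist centre = target − a_3·(cos φ, sin φ) = (6.9286, 8.9996)
cos θ_2 = (128.9973−5²−8²)/(2·5·8) = 0.5000; θ_2 = -60.0022° (elbow-down)
β = atan2(8.9996,6.9286) = 52.4080°; ψ = atan2(-6.9284,8.9997) = -37.5905°
θ_1 = β − ψ = 89.9985°
θ_3 = φ − θ_1 − θ_2 = -44.9963° (wrapped to (-180°,180°])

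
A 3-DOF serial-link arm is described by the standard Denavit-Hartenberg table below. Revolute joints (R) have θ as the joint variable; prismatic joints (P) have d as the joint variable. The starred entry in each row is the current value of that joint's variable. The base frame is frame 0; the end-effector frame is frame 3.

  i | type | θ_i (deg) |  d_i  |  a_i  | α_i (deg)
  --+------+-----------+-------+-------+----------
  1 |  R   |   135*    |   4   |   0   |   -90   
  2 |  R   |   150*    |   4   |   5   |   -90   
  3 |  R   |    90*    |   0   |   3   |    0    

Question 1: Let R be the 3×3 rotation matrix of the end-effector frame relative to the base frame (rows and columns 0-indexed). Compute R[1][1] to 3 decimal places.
End-effector y-axis (col 1 of R) = (-0.6124,0.6124,0.5000)
R[1][1] = 0.6124

0.612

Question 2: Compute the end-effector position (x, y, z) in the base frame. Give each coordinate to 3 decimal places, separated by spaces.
after link 1: o_1 = (0.0000, 0.0000, 4.0000)
after link 2: o_2 = (0.2334, -5.8903, 1.5000)
after link 3: o_3 = (2.3548, -3.7690, 1.5000)

2.355 -3.769 1.500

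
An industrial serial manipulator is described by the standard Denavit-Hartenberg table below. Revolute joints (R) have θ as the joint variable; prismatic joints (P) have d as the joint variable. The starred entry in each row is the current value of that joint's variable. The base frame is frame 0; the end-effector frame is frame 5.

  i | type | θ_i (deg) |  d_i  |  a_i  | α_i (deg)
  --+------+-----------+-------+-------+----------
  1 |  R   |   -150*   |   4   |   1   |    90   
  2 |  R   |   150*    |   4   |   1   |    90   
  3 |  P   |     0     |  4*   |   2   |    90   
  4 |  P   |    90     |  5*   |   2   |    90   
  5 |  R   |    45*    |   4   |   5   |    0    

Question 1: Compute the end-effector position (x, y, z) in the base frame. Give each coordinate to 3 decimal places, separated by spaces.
after link 1: o_1 = (-0.8660, -0.5000, 4.0000)
after link 2: o_2 = (-2.1160, 3.3971, 4.5000)
after link 3: o_3 = (-2.3481, 3.2631, 8.9641)
after link 4: o_4 = (-0.7141, -1.5670, 10.6962)
after link 5: o_5 = (2.5227, -3.7807, 15.7580)

2.523 -3.781 15.758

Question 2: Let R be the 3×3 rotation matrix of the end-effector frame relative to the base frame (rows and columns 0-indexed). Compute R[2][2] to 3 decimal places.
0.500

End-effector z-axis (col 2 of R) = (0.7500,0.4330,0.5000)
R[2][2] = 0.5000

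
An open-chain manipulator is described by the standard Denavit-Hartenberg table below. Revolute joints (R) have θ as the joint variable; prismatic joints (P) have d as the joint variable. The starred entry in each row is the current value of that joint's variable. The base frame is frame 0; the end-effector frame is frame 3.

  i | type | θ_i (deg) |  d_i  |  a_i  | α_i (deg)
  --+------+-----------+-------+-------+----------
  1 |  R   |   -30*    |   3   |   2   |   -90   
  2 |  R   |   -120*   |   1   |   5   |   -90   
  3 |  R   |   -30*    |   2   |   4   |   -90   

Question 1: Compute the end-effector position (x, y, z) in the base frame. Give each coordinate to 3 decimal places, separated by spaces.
after link 1: o_1 = (1.7321, -1.0000, 3.0000)
after link 2: o_2 = (0.0670, 1.1160, 7.3301)
after link 3: o_3 = (1.0670, 2.8481, 11.3301)

1.067 2.848 11.330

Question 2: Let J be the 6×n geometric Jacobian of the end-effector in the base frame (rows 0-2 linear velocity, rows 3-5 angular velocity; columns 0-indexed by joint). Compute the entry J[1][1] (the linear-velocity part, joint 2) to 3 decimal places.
-4.165

axis z_1 = (0.5000,0.8660,0.0000); lever o_n−o_1 = (-0.6651,3.8481,8.3301)
cross product → J_v[:, 1] = (7.2141,-4.1651,2.5000)
J_ω[:, 1] = z_1
entry J[1][1] = -4.1651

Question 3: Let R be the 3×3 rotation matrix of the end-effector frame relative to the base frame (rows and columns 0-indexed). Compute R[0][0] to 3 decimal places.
-0.125

End-effector x-axis (col 0 of R) = (-0.1250,0.6495,0.7500)
R[0][0] = -0.1250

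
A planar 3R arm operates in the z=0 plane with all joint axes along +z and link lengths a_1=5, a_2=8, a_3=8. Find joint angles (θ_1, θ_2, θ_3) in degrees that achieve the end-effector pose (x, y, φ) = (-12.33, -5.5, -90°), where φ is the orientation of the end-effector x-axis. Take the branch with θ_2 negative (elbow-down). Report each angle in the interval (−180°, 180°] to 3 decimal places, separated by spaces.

-172.921 -30.004 112.925

wrist centre = target − a_3·(cos φ, sin φ) = (-12.3300, 2.5000)
cos θ_2 = (158.2789−5²−8²)/(2·5·8) = 0.8660; θ_2 = -30.0045° (elbow-down)
β = atan2(2.5000,-12.3300) = 168.5382°; ψ = atan2(-4.0005,11.9279) = -18.5411°
θ_1 = β − ψ = 187.0794°
θ_3 = φ − θ_1 − θ_2 = 112.9251° (wrapped to (-180°,180°])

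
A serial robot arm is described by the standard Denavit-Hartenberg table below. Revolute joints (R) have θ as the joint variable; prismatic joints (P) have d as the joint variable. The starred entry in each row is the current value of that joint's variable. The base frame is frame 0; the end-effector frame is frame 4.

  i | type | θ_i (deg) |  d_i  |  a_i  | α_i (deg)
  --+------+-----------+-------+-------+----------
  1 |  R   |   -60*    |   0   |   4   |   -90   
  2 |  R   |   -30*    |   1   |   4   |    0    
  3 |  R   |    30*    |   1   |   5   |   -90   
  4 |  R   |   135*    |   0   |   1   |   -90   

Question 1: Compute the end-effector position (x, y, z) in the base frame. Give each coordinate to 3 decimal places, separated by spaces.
6.998 -9.535 2.000

after link 1: o_1 = (2.0000, -3.4641, 0.0000)
after link 2: o_2 = (4.5981, -5.9641, 2.0000)
after link 3: o_3 = (7.9641, -9.7942, 2.0000)
after link 4: o_4 = (6.9982, -9.5354, 2.0000)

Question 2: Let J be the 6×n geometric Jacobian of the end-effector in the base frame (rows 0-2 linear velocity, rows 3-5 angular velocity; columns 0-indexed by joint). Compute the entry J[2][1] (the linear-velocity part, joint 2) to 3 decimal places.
axis z_1 = (0.8660,0.5000,0.0000); lever o_n−o_1 = (4.9982,-6.0713,2.0000)
cross product → J_v[:, 1] = (1.0000,-1.7321,-7.7570)
J_ω[:, 1] = z_1
entry J[2][1] = -7.7570

-7.757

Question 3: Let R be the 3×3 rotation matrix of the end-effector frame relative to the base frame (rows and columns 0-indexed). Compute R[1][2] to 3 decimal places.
0.966

End-effector z-axis (col 2 of R) = (0.2588,0.9659,0.0000)
R[1][2] = 0.9659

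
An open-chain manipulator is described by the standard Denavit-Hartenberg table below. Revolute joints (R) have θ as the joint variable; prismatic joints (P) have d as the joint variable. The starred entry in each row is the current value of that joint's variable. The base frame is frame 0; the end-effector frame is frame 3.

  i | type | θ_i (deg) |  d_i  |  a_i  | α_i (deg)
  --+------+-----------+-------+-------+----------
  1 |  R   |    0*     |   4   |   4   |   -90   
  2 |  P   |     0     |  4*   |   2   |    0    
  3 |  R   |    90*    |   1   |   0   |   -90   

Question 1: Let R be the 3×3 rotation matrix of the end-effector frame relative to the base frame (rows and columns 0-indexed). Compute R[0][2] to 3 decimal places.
-1.000

End-effector z-axis (col 2 of R) = (-1.0000,0.0000,-0.0000)
R[0][2] = -1.0000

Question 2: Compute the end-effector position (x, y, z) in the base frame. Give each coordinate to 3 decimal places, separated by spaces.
6.000 5.000 4.000

after link 1: o_1 = (4.0000, 0.0000, 4.0000)
after link 2: o_2 = (6.0000, 4.0000, 4.0000)
after link 3: o_3 = (6.0000, 5.0000, 4.0000)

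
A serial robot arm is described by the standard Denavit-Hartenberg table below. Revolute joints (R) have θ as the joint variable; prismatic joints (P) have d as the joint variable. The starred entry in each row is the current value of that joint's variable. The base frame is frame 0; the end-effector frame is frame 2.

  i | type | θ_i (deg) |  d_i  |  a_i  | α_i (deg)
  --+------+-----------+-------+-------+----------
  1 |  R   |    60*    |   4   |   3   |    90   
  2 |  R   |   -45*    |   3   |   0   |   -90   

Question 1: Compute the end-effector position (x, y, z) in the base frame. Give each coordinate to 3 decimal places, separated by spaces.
4.098 1.098 4.000

after link 1: o_1 = (1.5000, 2.5981, 4.0000)
after link 2: o_2 = (4.0981, 1.0981, 4.0000)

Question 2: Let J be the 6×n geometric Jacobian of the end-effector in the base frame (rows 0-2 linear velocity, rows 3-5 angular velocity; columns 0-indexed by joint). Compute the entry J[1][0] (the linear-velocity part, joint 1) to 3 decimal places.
axis z_0 = ẑ; lever o_n−o_0 = (4.0981,1.0981,4.0000)
cross product → J_v[:, 0] = (-1.0981,4.0981,0.0000)
J_ω[:, 0] = z_0
entry J[1][0] = 4.0981

4.098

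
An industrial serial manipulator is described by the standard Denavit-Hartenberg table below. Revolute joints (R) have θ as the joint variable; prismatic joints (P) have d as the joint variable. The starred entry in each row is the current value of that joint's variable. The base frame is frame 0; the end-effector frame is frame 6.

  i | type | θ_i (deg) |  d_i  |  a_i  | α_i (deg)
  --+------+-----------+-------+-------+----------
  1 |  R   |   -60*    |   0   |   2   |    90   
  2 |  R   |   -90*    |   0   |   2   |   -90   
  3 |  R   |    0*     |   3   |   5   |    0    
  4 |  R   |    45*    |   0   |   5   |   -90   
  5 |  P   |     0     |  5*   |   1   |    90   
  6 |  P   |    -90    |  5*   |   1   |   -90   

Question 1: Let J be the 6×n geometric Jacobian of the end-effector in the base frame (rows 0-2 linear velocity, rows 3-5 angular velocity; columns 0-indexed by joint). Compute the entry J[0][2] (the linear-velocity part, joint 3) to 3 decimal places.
axis z_2 = (0.5000,-0.8660,0.0000); lever o_n−o_2 = (10.1237,-3.3927,-6.4142)
cross product → J_v[:, 2] = (5.5549,3.2071,7.0711)
J_ω[:, 2] = z_2
entry J[0][2] = 5.5549

5.555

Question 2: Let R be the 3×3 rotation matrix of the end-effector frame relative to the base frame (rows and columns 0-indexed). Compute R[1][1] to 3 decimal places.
0.866

End-effector y-axis (col 1 of R) = (-0.5000,0.8660,-0.0000)
R[1][1] = 0.8660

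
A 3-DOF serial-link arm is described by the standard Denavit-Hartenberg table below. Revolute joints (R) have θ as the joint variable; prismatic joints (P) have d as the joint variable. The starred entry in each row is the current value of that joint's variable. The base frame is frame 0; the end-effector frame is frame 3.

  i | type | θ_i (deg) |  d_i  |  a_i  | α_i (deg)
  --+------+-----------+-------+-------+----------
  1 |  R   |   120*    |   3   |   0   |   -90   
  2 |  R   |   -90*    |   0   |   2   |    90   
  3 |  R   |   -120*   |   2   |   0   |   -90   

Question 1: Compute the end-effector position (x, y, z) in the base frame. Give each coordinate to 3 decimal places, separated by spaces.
1.000 -1.732 5.000

after link 1: o_1 = (0.0000, 0.0000, 3.0000)
after link 2: o_2 = (0.0000, 0.0000, 5.0000)
after link 3: o_3 = (1.0000, -1.7321, 5.0000)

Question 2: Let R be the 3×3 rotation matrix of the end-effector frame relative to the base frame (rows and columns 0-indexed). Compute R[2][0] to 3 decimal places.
End-effector x-axis (col 0 of R) = (0.7500,0.4330,-0.5000)
R[2][0] = -0.5000

-0.500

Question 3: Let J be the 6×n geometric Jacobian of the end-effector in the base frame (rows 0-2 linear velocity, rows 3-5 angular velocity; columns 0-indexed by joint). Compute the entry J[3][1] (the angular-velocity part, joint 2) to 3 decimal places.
axis z_1 = (-0.8660,-0.5000,0.0000); lever o_n−o_1 = (1.0000,-1.7321,2.0000)
cross product → J_v[:, 1] = (-1.0000,1.7321,2.0000)
J_ω[:, 1] = z_1
entry J[3][1] = -0.8660

-0.866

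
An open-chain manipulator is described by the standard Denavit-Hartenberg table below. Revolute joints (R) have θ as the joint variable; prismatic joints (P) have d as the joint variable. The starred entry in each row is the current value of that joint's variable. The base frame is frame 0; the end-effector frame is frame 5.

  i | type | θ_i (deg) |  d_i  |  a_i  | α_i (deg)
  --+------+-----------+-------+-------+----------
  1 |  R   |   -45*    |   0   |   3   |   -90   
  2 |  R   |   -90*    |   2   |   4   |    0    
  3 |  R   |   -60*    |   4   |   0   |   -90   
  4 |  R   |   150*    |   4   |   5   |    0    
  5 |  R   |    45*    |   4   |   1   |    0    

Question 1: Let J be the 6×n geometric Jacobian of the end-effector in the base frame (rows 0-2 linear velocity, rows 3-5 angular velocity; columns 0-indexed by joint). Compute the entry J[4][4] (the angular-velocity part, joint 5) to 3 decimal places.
axis z_4 = (0.3536,-0.3536,0.8660); lever o_n−o_4 = (2.1887,-1.8227,2.9811)
cross product → J_v[:, 4] = (0.5245,0.8415,0.1294)
J_ω[:, 4] = z_4
entry J[4][4] = -0.3536

-0.354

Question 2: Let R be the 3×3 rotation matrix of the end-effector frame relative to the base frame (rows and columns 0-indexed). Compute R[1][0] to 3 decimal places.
-0.408

End-effector x-axis (col 0 of R) = (0.7745,-0.4085,-0.4830)
R[1][0] = -0.4085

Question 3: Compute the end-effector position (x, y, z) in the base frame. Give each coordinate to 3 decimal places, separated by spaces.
10.851 -5.535 8.280

after link 1: o_1 = (2.1213, -2.1213, 0.0000)
after link 2: o_2 = (3.5355, -0.7071, 4.0000)
after link 3: o_3 = (6.3640, 2.1213, 4.0000)
after link 4: o_4 = (8.6621, -3.7123, 5.2990)
after link 5: o_5 = (10.8508, -5.5350, 8.2802)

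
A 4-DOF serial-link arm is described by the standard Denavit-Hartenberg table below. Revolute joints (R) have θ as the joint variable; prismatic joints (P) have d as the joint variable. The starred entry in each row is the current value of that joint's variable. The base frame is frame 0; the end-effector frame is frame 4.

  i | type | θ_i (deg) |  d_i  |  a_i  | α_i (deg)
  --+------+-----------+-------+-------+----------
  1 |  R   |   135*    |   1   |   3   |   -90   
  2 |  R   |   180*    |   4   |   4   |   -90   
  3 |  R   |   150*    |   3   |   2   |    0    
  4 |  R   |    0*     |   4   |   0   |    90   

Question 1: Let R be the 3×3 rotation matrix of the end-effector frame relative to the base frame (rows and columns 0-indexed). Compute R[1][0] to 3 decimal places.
End-effector x-axis (col 0 of R) = (-0.2588,0.9659,0.0000)
R[1][0] = 0.9659

0.966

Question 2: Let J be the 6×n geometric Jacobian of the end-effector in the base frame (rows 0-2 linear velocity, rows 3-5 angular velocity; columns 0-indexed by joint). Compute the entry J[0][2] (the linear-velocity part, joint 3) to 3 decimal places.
axis z_2 = (0.0000,-0.0000,1.0000); lever o_n−o_2 = (-0.5176,1.9319,7.0000)
cross product → J_v[:, 2] = (-1.9319,-0.5176,0.0000)
J_ω[:, 2] = z_2
entry J[0][2] = -1.9319

-1.932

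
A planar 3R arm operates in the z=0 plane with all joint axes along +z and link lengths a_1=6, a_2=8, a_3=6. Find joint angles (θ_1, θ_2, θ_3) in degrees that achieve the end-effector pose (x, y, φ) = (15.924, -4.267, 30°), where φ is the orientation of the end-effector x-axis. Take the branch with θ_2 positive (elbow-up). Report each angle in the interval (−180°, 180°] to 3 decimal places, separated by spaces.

wrist centre = target − a_3·(cos φ, sin φ) = (10.7278, -7.2670)
cos θ_2 = (167.8960−6²−8²)/(2·6·8) = 0.7073; θ_2 = 44.9884° (elbow-up)
β = atan2(-7.2670,10.7278) = -34.1136°; ψ = atan2(5.6557,11.6580) = 25.8797°
θ_1 = β − ψ = -59.9932°
θ_3 = φ − θ_1 − θ_2 = 45.0048° (wrapped to (-180°,180°])

-59.993 44.988 45.005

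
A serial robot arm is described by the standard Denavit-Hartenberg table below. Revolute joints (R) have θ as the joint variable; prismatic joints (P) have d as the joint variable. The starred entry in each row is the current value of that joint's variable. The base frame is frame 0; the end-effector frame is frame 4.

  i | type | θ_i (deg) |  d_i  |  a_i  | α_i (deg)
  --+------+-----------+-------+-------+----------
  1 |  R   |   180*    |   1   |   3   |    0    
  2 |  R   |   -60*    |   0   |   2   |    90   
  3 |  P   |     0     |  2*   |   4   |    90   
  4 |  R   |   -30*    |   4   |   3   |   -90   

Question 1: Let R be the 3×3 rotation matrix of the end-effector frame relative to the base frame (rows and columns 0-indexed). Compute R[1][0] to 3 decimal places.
0.500

End-effector x-axis (col 0 of R) = (-0.8660,0.5000,-0.0000)
R[1][0] = 0.5000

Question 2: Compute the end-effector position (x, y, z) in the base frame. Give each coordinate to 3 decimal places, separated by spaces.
-6.866 7.696 -3.000

after link 1: o_1 = (-3.0000, 0.0000, 1.0000)
after link 2: o_2 = (-4.0000, 1.7321, 1.0000)
after link 3: o_3 = (-4.2679, 6.1962, 1.0000)
after link 4: o_4 = (-6.8660, 7.6962, -3.0000)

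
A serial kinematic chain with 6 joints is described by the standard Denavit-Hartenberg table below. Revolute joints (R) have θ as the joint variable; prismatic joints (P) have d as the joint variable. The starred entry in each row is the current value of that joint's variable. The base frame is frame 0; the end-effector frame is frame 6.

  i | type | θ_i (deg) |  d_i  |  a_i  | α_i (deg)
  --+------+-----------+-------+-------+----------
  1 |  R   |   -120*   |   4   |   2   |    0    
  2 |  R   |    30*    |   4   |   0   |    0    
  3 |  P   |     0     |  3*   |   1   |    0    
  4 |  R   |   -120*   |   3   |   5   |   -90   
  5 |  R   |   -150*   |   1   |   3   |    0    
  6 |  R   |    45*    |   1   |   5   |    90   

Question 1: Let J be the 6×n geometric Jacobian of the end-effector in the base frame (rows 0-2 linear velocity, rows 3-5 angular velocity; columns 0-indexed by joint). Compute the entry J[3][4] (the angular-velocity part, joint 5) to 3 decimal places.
axis z_4 = (-0.5000,-0.8660,0.0000); lever o_n−o_4 = (2.3707,-3.6781,6.3296)
cross product → J_v[:, 4] = (-5.4816,3.1648,3.8922)
J_ω[:, 4] = z_4
entry J[3][4] = -0.5000

-0.500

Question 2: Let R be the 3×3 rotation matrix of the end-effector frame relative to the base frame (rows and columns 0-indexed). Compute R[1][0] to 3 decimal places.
End-effector x-axis (col 0 of R) = (0.2241,-0.1294,0.9659)
R[1][0] = -0.1294

-0.129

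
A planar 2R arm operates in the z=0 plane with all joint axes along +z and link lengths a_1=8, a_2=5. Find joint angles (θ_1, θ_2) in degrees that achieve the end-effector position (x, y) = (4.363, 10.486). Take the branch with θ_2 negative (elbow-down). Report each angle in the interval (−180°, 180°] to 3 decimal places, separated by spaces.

89.822 -60.007

cos θ_2 = (128.9920−8²−5²)/(2·8·5) = 0.4999; θ_2 = -60.0066° (elbow-down)
β = atan2(10.4860,4.3630) = 67.4089°; ψ = atan2(-4.3304,10.4995) = -22.4132°
θ_1 = β − ψ = 89.8221°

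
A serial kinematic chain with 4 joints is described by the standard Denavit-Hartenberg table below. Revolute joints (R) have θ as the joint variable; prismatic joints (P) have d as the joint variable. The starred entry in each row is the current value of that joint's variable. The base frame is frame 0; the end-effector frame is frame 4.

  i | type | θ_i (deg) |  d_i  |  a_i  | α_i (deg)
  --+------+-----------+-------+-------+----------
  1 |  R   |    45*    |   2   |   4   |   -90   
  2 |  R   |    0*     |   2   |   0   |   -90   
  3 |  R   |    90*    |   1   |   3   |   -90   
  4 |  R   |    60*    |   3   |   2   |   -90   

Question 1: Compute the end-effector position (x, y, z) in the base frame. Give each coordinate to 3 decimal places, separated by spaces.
after link 1: o_1 = (2.8284, 2.8284, 2.0000)
after link 2: o_2 = (1.4142, 4.2426, 2.0000)
after link 3: o_3 = (3.5355, 2.1213, 1.0000)
after link 4: o_4 = (2.1213, -0.7071, 2.7321)

2.121 -0.707 2.732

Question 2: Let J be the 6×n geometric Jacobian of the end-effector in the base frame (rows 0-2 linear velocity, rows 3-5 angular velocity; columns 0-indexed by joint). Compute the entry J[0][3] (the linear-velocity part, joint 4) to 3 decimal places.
-1.225

axis z_3 = (-0.7071,-0.7071,-0.0000); lever o_n−o_3 = (-1.4142,-2.8284,1.7321)
cross product → J_v[:, 3] = (-1.2247,1.2247,1.0000)
J_ω[:, 3] = z_3
entry J[0][3] = -1.2247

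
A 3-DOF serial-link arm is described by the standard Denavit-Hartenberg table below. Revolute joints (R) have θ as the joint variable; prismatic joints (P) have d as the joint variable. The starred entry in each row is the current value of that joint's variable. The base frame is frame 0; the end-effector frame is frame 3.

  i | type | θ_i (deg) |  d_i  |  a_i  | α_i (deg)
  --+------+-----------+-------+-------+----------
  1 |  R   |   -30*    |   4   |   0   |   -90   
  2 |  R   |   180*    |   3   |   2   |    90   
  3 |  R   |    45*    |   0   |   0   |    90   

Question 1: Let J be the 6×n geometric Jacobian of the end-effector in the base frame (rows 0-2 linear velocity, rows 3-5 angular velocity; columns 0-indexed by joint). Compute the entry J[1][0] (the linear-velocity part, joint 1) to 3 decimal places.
-0.232

axis z_0 = ẑ; lever o_n−o_0 = (-0.2321,3.5981,4.0000)
cross product → J_v[:, 0] = (-3.5981,-0.2321,0.0000)
J_ω[:, 0] = z_0
entry J[1][0] = -0.2321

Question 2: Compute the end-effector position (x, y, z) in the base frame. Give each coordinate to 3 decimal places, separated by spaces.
after link 1: o_1 = (0.0000, 0.0000, 4.0000)
after link 2: o_2 = (-0.2321, 3.5981, 4.0000)
after link 3: o_3 = (-0.2321, 3.5981, 4.0000)

-0.232 3.598 4.000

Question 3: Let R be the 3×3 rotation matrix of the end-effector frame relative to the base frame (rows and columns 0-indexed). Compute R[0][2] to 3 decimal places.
-0.966

End-effector z-axis (col 2 of R) = (-0.9659,-0.2588,-0.0000)
R[0][2] = -0.9659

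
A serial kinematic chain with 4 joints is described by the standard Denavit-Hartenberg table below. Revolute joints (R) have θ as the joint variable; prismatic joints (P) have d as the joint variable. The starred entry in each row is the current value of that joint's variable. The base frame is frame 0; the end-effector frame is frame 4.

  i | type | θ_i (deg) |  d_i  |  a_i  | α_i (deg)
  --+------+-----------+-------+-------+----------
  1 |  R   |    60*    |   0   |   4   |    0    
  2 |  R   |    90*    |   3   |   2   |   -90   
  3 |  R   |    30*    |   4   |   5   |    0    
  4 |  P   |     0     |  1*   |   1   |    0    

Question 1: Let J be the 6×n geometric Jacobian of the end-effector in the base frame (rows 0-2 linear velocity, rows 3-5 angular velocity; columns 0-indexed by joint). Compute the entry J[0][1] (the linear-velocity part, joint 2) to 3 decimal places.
axis z_1 = (0.0000,0.0000,1.0000); lever o_n−o_1 = (-8.7321,-0.7321,0.0000)
cross product → J_v[:, 1] = (0.7321,-8.7321,0.0000)
J_ω[:, 1] = z_1
entry J[0][1] = 0.7321

0.732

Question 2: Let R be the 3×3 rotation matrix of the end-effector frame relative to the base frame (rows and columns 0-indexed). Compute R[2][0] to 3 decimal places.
-0.500

End-effector x-axis (col 0 of R) = (-0.7500,0.4330,-0.5000)
R[2][0] = -0.5000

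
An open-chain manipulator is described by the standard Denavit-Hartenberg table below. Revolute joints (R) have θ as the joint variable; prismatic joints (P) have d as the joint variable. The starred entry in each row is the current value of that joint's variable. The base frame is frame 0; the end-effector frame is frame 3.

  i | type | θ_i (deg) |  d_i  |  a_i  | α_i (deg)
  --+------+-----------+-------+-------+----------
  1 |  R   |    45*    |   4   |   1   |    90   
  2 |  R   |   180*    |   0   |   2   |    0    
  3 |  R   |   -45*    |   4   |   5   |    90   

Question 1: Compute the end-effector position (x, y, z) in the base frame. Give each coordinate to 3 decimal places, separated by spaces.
after link 1: o_1 = (0.7071, 0.7071, 4.0000)
after link 2: o_2 = (-0.7071, -0.7071, 4.0000)
after link 3: o_3 = (-0.3787, -6.0355, 7.5355)

-0.379 -6.036 7.536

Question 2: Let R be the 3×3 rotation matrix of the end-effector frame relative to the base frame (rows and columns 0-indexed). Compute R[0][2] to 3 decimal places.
End-effector z-axis (col 2 of R) = (0.5000,0.5000,0.7071)
R[0][2] = 0.5000

0.500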